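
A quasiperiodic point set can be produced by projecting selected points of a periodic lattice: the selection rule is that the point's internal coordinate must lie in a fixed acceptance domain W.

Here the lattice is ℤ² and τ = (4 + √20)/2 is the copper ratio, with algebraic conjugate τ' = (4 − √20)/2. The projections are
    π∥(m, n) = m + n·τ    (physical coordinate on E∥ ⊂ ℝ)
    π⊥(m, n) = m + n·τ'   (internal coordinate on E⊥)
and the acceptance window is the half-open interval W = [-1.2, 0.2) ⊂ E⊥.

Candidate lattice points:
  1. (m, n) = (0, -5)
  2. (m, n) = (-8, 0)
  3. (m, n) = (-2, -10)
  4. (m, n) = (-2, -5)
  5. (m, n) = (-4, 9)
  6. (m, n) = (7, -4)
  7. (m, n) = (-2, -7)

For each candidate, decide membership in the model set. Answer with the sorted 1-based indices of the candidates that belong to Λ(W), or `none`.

4, 7

τ' = (4−√20)/2 ≈ -0.236068.
#1 (0,-5): internal coord 0 + (-5)·τ' = +1.180340; +1.180340 ∉ [-1.2, 0.2) → out
#2 (-8,0): internal coord -8 + (0)·τ' = -8.000000; -8.000000 ∉ [-1.2, 0.2) → out
#3 (-2,-10): internal coord -2 + (-10)·τ' = +0.360680; +0.360680 ∉ [-1.2, 0.2) → out
#4 (-2,-5): internal coord -2 + (-5)·τ' = -0.819660; -0.819660 ∈ [-1.2, 0.2) → IN Λ
#5 (-4,9): internal coord -4 + (9)·τ' = -6.124612; -6.124612 ∉ [-1.2, 0.2) → out
#6 (7,-4): internal coord 7 + (-4)·τ' = +7.944272; +7.944272 ∉ [-1.2, 0.2) → out
#7 (-2,-7): internal coord -2 + (-7)·τ' = -0.347524; -0.347524 ∈ [-1.2, 0.2) → IN Λ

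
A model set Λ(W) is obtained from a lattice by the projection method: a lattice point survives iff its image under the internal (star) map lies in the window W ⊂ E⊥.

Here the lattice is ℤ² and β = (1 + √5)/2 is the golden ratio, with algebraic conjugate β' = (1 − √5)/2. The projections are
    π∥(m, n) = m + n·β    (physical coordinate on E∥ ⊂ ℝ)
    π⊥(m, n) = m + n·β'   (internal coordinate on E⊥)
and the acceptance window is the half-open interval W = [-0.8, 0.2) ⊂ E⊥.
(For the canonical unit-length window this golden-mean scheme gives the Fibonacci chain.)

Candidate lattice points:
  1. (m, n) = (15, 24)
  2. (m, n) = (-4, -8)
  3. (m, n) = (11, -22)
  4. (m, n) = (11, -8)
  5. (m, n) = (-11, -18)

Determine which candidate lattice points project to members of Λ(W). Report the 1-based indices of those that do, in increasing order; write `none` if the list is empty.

1, 5

β' = (1−√5)/2 ≈ -0.61803.
#1 (15,24): internal coord 15 + (24)·β' = +0.16718; +0.16718 ∈ [-0.8, 0.2) → IN Λ
#2 (-4,-8): internal coord -4 + (-8)·β' = +0.94427; +0.94427 ∉ [-0.8, 0.2) → out
#3 (11,-22): internal coord 11 + (-22)·β' = +24.59675; +24.59675 ∉ [-0.8, 0.2) → out
#4 (11,-8): internal coord 11 + (-8)·β' = +15.94427; +15.94427 ∉ [-0.8, 0.2) → out
#5 (-11,-18): internal coord -11 + (-18)·β' = +0.12461; +0.12461 ∈ [-0.8, 0.2) → IN Λ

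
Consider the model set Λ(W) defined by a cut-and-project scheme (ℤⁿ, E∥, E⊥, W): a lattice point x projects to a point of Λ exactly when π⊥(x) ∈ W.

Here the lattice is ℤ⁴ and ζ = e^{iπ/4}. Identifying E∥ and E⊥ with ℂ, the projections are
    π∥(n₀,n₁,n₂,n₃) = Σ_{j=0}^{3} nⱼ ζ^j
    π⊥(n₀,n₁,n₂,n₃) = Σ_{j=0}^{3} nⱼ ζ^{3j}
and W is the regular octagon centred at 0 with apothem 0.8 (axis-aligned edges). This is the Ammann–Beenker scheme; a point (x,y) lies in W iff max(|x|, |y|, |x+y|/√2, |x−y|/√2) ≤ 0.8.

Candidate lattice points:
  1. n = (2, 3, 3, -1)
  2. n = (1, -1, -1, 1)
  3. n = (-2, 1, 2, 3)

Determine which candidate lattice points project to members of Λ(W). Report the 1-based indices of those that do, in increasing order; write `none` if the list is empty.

none

π⊥(n) = n₀ + n₁ζ³ + n₂ζ⁶ + n₃ζ⁹ where ζ = e^{iπ/4}.
#1 (2, 3, 3, -1): internal (-0.8284, -1.5858); octagon support 1.7071 vs apothem 0.8 → ∉ W
#2 (1, -1, -1, 1): internal (2.4142, 1.0000); octagon support 2.4142 vs apothem 0.8 → ∉ W
#3 (-2, 1, 2, 3): internal (-0.5858, 0.8284); octagon support 1.0000 vs apothem 0.8 → ∉ W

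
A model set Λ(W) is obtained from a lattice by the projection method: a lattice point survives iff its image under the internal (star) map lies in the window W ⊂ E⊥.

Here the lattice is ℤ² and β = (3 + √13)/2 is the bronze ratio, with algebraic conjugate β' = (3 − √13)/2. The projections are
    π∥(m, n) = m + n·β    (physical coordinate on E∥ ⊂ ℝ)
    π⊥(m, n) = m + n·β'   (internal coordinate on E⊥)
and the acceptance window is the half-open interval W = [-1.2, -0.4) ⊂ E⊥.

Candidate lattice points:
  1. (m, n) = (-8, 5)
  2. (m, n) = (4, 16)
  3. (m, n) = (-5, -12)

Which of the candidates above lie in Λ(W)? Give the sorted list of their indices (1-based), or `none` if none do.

2

Compute β' = (3−√13)/2 = -0.302776, so π⊥(m,n) = m -0.302776·n.
#1 (-8,5): internal coord -8 + (5)·β' = -9.513878; -9.513878 ∉ [-1.2, -0.4) → out
#2 (4,16): internal coord 4 + (16)·β' = -0.844410; -0.844410 ∈ [-1.2, -0.4) → IN Λ
#3 (-5,-12): internal coord -5 + (-12)·β' = -1.366692; -1.366692 ∉ [-1.2, -0.4) → out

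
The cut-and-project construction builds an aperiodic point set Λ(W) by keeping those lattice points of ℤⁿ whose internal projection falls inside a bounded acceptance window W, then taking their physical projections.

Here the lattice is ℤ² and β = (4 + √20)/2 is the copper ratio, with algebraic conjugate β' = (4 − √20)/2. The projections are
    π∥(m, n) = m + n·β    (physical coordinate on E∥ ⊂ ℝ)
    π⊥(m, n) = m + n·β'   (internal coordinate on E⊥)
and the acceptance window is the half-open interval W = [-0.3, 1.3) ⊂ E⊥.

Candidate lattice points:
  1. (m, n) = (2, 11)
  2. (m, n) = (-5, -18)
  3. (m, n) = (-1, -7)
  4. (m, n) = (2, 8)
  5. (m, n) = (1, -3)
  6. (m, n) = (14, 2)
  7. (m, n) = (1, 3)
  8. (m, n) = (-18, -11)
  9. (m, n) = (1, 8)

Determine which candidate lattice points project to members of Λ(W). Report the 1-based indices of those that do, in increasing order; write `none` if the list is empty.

3, 4, 7

Compute β' = (4−√20)/2 = -0.236068, so π⊥(m,n) = m -0.236068·n.
candidate 1: (m,n)=(2,11) → π∥ = 2+11·β ≈ 48.596748, π⊥ = 2+11·β' ≈ -0.596748 ∉ [-0.3, 1.3) ⇒ out
candidate 2: (m,n)=(-5,-18) → π∥ = -5-18·β ≈ -81.249224, π⊥ = -5-18·β' ≈ -0.750776 ∉ [-0.3, 1.3) ⇒ out
candidate 3: (m,n)=(-1,-7) → π∥ = -1-7·β ≈ -30.652476, π⊥ = -1-7·β' ≈ 0.652476 ∈ [-0.3, 1.3) ⇒ IN Λ
candidate 4: (m,n)=(2,8) → π∥ = 2+8·β ≈ 35.888544, π⊥ = 2+8·β' ≈ 0.111456 ∈ [-0.3, 1.3) ⇒ IN Λ
candidate 5: (m,n)=(1,-3) → π∥ = 1-3·β ≈ -11.708204, π⊥ = 1-3·β' ≈ 1.708204 ∉ [-0.3, 1.3) ⇒ out
candidate 6: (m,n)=(14,2) → π∥ = 14+2·β ≈ 22.472136, π⊥ = 14+2·β' ≈ 13.527864 ∉ [-0.3, 1.3) ⇒ out
candidate 7: (m,n)=(1,3) → π∥ = 1+3·β ≈ 13.708204, π⊥ = 1+3·β' ≈ 0.291796 ∈ [-0.3, 1.3) ⇒ IN Λ
candidate 8: (m,n)=(-18,-11) → π∥ = -18-11·β ≈ -64.596748, π⊥ = -18-11·β' ≈ -15.403252 ∉ [-0.3, 1.3) ⇒ out
candidate 9: (m,n)=(1,8) → π∥ = 1+8·β ≈ 34.888544, π⊥ = 1+8·β' ≈ -0.888544 ∉ [-0.3, 1.3) ⇒ out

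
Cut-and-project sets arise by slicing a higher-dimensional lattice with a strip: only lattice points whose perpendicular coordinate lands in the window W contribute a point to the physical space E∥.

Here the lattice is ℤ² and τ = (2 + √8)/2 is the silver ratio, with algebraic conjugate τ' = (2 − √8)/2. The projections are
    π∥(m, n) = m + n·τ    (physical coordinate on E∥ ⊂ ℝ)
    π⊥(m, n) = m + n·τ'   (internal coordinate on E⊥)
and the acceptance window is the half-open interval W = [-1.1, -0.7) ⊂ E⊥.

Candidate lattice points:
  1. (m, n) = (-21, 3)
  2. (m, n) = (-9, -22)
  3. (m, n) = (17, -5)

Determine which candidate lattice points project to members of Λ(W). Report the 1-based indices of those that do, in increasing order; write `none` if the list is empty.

none

τ' = (2−√8)/2 ≈ -0.414214.
#1 (-21,3): internal coord -21 + (3)·τ' = -22.242641; -22.242641 ∉ [-1.1, -0.7) → out
#2 (-9,-22): internal coord -9 + (-22)·τ' = +0.112698; +0.112698 ∉ [-1.1, -0.7) → out
#3 (17,-5): internal coord 17 + (-5)·τ' = +19.071068; +19.071068 ∉ [-1.1, -0.7) → out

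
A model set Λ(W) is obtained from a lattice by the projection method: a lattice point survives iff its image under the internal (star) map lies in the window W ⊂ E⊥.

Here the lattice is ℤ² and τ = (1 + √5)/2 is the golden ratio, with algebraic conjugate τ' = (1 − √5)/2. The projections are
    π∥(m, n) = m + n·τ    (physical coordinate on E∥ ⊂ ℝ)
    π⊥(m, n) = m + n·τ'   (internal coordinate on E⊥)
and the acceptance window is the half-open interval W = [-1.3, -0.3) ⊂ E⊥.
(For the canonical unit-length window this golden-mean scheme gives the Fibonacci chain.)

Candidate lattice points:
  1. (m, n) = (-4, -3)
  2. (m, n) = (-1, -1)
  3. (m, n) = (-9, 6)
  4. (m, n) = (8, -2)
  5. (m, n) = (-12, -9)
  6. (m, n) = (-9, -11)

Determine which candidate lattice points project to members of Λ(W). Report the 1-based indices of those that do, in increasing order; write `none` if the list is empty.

τ' = (1−√5)/2 ≈ -0.6180.
candidate 1: (m,n)=(-4,-3) → π∥ = -4-3·τ ≈ -8.8541, π⊥ = -4-3·τ' ≈ -2.1459 ∉ [-1.3, -0.3) ⇒ out
candidate 2: (m,n)=(-1,-1) → π∥ = -1-1·τ ≈ -2.6180, π⊥ = -1-1·τ' ≈ -0.3820 ∈ [-1.3, -0.3) ⇒ IN Λ
candidate 3: (m,n)=(-9,6) → π∥ = -9+6·τ ≈ 0.7082, π⊥ = -9+6·τ' ≈ -12.7082 ∉ [-1.3, -0.3) ⇒ out
candidate 4: (m,n)=(8,-2) → π∥ = 8-2·τ ≈ 4.7639, π⊥ = 8-2·τ' ≈ 9.2361 ∉ [-1.3, -0.3) ⇒ out
candidate 5: (m,n)=(-12,-9) → π∥ = -12-9·τ ≈ -26.5623, π⊥ = -12-9·τ' ≈ -6.4377 ∉ [-1.3, -0.3) ⇒ out
candidate 6: (m,n)=(-9,-11) → π∥ = -9-11·τ ≈ -26.7984, π⊥ = -9-11·τ' ≈ -2.2016 ∉ [-1.3, -0.3) ⇒ out

2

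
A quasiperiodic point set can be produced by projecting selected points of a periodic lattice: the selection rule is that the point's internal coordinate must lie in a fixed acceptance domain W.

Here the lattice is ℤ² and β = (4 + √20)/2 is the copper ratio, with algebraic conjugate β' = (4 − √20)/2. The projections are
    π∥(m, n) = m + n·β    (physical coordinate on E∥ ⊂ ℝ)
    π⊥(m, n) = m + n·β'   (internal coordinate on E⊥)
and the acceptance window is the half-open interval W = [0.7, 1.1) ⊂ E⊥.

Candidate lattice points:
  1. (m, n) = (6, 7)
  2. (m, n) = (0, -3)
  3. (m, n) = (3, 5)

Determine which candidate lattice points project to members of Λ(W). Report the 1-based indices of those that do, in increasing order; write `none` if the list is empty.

Numerically β ≈ 4.2361 and β' = −1/β ≈ -0.2361.
[1] lift (6,7): star map gives 4.3475; window check 0.7 ≤ 4.3475 < 1.1 is false → out
[2] lift (0,-3): star map gives 0.7082; window check 0.7 ≤ 0.7082 < 1.1 is true → IN Λ
[3] lift (3,5): star map gives 1.8197; window check 0.7 ≤ 1.8197 < 1.1 is false → out

2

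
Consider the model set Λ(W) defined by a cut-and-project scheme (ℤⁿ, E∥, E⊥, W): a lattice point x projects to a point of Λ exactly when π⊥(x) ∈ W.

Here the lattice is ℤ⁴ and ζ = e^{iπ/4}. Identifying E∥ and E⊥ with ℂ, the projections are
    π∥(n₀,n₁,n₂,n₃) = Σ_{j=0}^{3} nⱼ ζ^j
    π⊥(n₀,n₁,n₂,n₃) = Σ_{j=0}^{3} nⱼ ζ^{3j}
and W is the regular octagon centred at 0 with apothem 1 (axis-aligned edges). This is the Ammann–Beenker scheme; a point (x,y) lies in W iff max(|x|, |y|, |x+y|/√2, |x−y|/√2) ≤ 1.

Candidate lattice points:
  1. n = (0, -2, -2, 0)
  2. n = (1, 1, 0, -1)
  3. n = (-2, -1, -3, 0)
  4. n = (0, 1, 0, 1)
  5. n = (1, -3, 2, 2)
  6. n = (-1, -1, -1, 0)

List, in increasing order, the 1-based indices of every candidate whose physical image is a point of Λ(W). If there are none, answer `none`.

With ζ = e^{iπ/4} the internal vectors are ζ^0,ζ^3,ζ^6,ζ^9.
#1 (0, -2, -2, 0): internal (1.4142, 0.5858); octagon support 1.4142 vs apothem 1 → ∉ W
#2 (1, 1, 0, -1): internal (-0.4142, 0.0000); octagon support 0.4142 vs apothem 1 → ∈ W
#3 (-2, -1, -3, 0): internal (-1.2929, 2.2929); octagon support 2.5355 vs apothem 1 → ∉ W
#4 (0, 1, 0, 1): internal (0.0000, 1.4142); octagon support 1.4142 vs apothem 1 → ∉ W
#5 (1, -3, 2, 2): internal (4.5355, -2.7071); octagon support 5.1213 vs apothem 1 → ∉ W
#6 (-1, -1, -1, 0): internal (-0.2929, 0.2929); octagon support 0.4142 vs apothem 1 → ∈ W

2, 6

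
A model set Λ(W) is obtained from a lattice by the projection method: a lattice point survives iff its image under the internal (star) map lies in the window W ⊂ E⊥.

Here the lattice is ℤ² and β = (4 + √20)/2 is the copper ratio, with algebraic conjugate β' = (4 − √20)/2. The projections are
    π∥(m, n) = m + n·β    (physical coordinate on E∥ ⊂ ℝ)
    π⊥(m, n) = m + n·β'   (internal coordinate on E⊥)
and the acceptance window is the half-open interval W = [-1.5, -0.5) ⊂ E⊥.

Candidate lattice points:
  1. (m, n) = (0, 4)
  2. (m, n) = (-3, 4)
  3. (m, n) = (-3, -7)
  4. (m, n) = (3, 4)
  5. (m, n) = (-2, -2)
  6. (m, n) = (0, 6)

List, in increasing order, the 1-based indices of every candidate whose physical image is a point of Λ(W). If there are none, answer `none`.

1, 3, 6

β' = (4−√20)/2 ≈ -0.2361.
candidate 1: (m,n)=(0,4) → π∥ = 0+4·β ≈ 16.9443, π⊥ = 0+4·β' ≈ -0.9443 ∈ [-1.5, -0.5) ⇒ IN Λ
candidate 2: (m,n)=(-3,4) → π∥ = -3+4·β ≈ 13.9443, π⊥ = -3+4·β' ≈ -3.9443 ∉ [-1.5, -0.5) ⇒ out
candidate 3: (m,n)=(-3,-7) → π∥ = -3-7·β ≈ -32.6525, π⊥ = -3-7·β' ≈ -1.3475 ∈ [-1.5, -0.5) ⇒ IN Λ
candidate 4: (m,n)=(3,4) → π∥ = 3+4·β ≈ 19.9443, π⊥ = 3+4·β' ≈ 2.0557 ∉ [-1.5, -0.5) ⇒ out
candidate 5: (m,n)=(-2,-2) → π∥ = -2-2·β ≈ -10.4721, π⊥ = -2-2·β' ≈ -1.5279 ∉ [-1.5, -0.5) ⇒ out
candidate 6: (m,n)=(0,6) → π∥ = 0+6·β ≈ 25.4164, π⊥ = 0+6·β' ≈ -1.4164 ∈ [-1.5, -0.5) ⇒ IN Λ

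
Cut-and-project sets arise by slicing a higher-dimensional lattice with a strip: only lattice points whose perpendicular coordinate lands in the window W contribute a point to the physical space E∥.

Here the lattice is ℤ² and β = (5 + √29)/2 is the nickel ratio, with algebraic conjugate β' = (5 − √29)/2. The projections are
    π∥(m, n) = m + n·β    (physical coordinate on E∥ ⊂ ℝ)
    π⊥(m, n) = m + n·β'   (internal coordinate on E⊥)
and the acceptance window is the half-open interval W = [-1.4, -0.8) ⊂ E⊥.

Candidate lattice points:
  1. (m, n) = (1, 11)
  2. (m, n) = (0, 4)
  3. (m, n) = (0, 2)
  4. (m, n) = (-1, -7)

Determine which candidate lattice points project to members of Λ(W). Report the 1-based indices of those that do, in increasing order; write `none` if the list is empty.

Numerically β ≈ 5.192582 and β' = −1/β ≈ -0.192582.
#1 (1,11): internal coord 1 + (11)·β' = -1.118406; -1.118406 ∈ [-1.4, -0.8) → IN Λ
#2 (0,4): internal coord 0 + (4)·β' = -0.770330; -0.770330 ∉ [-1.4, -0.8) → out
#3 (0,2): internal coord 0 + (2)·β' = -0.385165; -0.385165 ∉ [-1.4, -0.8) → out
#4 (-1,-7): internal coord -1 + (-7)·β' = +0.348077; +0.348077 ∉ [-1.4, -0.8) → out

1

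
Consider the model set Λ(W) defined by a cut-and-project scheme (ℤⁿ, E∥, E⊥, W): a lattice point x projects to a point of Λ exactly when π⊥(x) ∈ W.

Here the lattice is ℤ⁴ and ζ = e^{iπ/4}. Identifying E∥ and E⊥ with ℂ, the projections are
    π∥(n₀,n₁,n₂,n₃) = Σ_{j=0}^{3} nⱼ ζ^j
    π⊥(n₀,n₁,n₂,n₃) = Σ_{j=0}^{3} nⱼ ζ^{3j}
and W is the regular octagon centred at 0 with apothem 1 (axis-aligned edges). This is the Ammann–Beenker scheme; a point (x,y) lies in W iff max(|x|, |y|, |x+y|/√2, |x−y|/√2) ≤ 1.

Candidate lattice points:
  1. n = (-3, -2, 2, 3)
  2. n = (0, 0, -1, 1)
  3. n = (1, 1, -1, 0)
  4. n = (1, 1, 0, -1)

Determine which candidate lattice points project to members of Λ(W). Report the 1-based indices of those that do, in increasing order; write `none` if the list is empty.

π⊥(n) = n₀ + n₁ζ³ + n₂ζ⁶ + n₃ζ⁹ where ζ = e^{iπ/4}.
candidate 1: n = (-3, -2, 2, 3) → π⊥ ≈ (+0.5355, -1.2929); max(|x|,|y|,|x±y|/√2) = 1.2929 > 1 ⇒ ∉ W
candidate 2: n = (0, 0, -1, 1) → π⊥ ≈ (+0.7071, +1.7071); max(|x|,|y|,|x±y|/√2) = 1.7071 > 1 ⇒ ∉ W
candidate 3: n = (1, 1, -1, 0) → π⊥ ≈ (+0.2929, +1.7071); max(|x|,|y|,|x±y|/√2) = 1.7071 > 1 ⇒ ∉ W
candidate 4: n = (1, 1, 0, -1) → π⊥ ≈ (-0.4142, +0.0000); max(|x|,|y|,|x±y|/√2) = 0.4142 ≤ 1 ⇒ ∈ W

4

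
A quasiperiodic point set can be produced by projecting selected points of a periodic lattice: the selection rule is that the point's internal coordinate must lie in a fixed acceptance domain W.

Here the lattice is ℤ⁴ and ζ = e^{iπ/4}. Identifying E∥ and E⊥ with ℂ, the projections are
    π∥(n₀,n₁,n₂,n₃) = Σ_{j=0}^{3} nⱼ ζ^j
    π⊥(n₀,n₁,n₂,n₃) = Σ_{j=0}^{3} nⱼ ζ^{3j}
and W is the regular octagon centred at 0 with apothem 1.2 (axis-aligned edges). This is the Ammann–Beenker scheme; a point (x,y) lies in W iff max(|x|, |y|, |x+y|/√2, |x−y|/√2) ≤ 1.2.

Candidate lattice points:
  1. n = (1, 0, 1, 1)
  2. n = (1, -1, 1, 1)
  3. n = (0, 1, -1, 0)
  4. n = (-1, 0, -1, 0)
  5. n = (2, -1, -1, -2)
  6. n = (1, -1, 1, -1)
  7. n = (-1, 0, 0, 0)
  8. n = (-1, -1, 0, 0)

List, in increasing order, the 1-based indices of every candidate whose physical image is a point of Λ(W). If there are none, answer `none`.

π⊥(n) = n₀ + n₁ζ³ + n₂ζ⁶ + n₃ζ⁹ where ζ = e^{iπ/4}.
candidate 1: n = (1, 0, 1, 1) → π⊥ ≈ (+1.70711, -0.29289); max(|x|,|y|,|x±y|/√2) = 1.70711 > 1.2 ⇒ ∉ W
candidate 2: n = (1, -1, 1, 1) → π⊥ ≈ (+2.41421, -1.00000); max(|x|,|y|,|x±y|/√2) = 2.41421 > 1.2 ⇒ ∉ W
candidate 3: n = (0, 1, -1, 0) → π⊥ ≈ (-0.70711, +1.70711); max(|x|,|y|,|x±y|/√2) = 1.70711 > 1.2 ⇒ ∉ W
candidate 4: n = (-1, 0, -1, 0) → π⊥ ≈ (-1.00000, +1.00000); max(|x|,|y|,|x±y|/√2) = 1.41421 > 1.2 ⇒ ∉ W
candidate 5: n = (2, -1, -1, -2) → π⊥ ≈ (+1.29289, -1.12132); max(|x|,|y|,|x±y|/√2) = 1.70711 > 1.2 ⇒ ∉ W
candidate 6: n = (1, -1, 1, -1) → π⊥ ≈ (+1.00000, -2.41421); max(|x|,|y|,|x±y|/√2) = 2.41421 > 1.2 ⇒ ∉ W
candidate 7: n = (-1, 0, 0, 0) → π⊥ ≈ (-1.00000, +0.00000); max(|x|,|y|,|x±y|/√2) = 1.00000 ≤ 1.2 ⇒ ∈ W
candidate 8: n = (-1, -1, 0, 0) → π⊥ ≈ (-0.29289, -0.70711); max(|x|,|y|,|x±y|/√2) = 0.70711 ≤ 1.2 ⇒ ∈ W

7, 8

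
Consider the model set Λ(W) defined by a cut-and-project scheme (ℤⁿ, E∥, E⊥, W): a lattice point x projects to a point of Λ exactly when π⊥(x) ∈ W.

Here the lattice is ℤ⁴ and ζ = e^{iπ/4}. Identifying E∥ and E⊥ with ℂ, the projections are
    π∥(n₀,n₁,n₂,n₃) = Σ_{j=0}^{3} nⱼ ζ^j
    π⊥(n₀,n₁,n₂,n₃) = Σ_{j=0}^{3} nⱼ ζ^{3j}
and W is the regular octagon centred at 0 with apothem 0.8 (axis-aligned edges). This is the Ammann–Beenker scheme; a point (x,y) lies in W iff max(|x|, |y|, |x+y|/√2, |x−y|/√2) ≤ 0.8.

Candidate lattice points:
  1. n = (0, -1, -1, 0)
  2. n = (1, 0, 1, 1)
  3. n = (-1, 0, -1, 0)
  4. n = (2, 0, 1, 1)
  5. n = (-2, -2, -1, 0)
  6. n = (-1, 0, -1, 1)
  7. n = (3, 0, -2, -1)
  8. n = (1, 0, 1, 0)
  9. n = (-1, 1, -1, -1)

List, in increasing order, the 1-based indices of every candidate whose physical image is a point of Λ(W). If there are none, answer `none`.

π⊥(n) = n₀ + n₁ζ³ + n₂ζ⁶ + n₃ζ⁹ where ζ = e^{iπ/4}.
#1 (0, -1, -1, 0): internal (0.707107, 0.292893); octagon support 0.707107 vs apothem 0.8 → ∈ W
#2 (1, 0, 1, 1): internal (1.707107, -0.292893); octagon support 1.707107 vs apothem 0.8 → ∉ W
#3 (-1, 0, -1, 0): internal (-1.000000, 1.000000); octagon support 1.414214 vs apothem 0.8 → ∉ W
#4 (2, 0, 1, 1): internal (2.707107, -0.292893); octagon support 2.707107 vs apothem 0.8 → ∉ W
#5 (-2, -2, -1, 0): internal (-0.585786, -0.414214); octagon support 0.707107 vs apothem 0.8 → ∈ W
#6 (-1, 0, -1, 1): internal (-0.292893, 1.707107); octagon support 1.707107 vs apothem 0.8 → ∉ W
#7 (3, 0, -2, -1): internal (2.292893, 1.292893); octagon support 2.535534 vs apothem 0.8 → ∉ W
#8 (1, 0, 1, 0): internal (1.000000, -1.000000); octagon support 1.414214 vs apothem 0.8 → ∉ W
#9 (-1, 1, -1, -1): internal (-2.414214, 1.000000); octagon support 2.414214 vs apothem 0.8 → ∉ W

1, 5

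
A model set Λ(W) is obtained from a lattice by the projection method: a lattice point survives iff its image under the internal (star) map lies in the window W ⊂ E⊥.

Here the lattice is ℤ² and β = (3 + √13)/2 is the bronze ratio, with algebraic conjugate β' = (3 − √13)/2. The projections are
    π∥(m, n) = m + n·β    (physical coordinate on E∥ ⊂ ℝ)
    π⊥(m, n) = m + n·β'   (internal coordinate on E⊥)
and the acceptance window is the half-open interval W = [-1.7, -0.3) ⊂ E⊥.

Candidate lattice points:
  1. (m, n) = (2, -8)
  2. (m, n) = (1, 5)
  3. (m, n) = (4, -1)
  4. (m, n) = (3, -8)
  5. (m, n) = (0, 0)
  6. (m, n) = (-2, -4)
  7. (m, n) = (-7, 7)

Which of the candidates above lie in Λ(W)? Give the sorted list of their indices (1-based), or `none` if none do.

2, 6

β' = (3−√13)/2 ≈ -0.302776.
[1] lift (2,-8): star map gives 4.422205; window check -1.7 ≤ 4.422205 < -0.3 is false → out
[2] lift (1,5): star map gives -0.513878; window check -1.7 ≤ -0.513878 < -0.3 is true → IN Λ
[3] lift (4,-1): star map gives 4.302776; window check -1.7 ≤ 4.302776 < -0.3 is false → out
[4] lift (3,-8): star map gives 5.422205; window check -1.7 ≤ 5.422205 < -0.3 is false → out
[5] lift (0,0): star map gives 0.000000; window check -1.7 ≤ 0.000000 < -0.3 is false → out
[6] lift (-2,-4): star map gives -0.788897; window check -1.7 ≤ -0.788897 < -0.3 is true → IN Λ
[7] lift (-7,7): star map gives -9.119429; window check -1.7 ≤ -9.119429 < -0.3 is false → out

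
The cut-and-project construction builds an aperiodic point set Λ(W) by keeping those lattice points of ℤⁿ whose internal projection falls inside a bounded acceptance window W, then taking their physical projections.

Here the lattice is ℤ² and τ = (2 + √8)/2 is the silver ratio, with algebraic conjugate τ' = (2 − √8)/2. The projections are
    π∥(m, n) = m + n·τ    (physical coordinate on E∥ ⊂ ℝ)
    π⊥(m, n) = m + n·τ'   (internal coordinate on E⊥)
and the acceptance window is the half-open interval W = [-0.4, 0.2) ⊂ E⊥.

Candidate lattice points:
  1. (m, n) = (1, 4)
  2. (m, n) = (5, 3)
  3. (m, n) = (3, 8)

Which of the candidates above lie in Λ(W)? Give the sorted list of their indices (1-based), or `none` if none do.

3

τ' = (2−√8)/2 ≈ -0.41421.
candidate 1: (m,n)=(1,4) → π∥ = 1+4·τ ≈ 10.65685, π⊥ = 1+4·τ' ≈ -0.65685 ∉ [-0.4, 0.2) ⇒ out
candidate 2: (m,n)=(5,3) → π∥ = 5+3·τ ≈ 12.24264, π⊥ = 5+3·τ' ≈ 3.75736 ∉ [-0.4, 0.2) ⇒ out
candidate 3: (m,n)=(3,8) → π∥ = 3+8·τ ≈ 22.31371, π⊥ = 3+8·τ' ≈ -0.31371 ∈ [-0.4, 0.2) ⇒ IN Λ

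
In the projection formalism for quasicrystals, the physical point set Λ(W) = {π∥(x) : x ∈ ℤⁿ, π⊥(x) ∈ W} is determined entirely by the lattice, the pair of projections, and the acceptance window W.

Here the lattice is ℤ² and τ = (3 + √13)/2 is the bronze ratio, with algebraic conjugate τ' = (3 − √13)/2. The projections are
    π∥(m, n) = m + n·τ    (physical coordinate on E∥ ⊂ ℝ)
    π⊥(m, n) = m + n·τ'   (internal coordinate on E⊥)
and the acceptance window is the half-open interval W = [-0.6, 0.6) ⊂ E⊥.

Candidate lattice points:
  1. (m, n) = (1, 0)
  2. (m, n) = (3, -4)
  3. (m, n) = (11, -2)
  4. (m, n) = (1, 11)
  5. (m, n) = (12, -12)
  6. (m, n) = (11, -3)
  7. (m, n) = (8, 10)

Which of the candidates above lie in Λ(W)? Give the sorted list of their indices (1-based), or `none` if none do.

none

Numerically τ ≈ 3.3028 and τ' = −1/τ ≈ -0.3028.
[1] lift (1,0): star map gives 1.0000; window check -0.6 ≤ 1.0000 < 0.6 is false → out
[2] lift (3,-4): star map gives 4.2111; window check -0.6 ≤ 4.2111 < 0.6 is false → out
[3] lift (11,-2): star map gives 11.6056; window check -0.6 ≤ 11.6056 < 0.6 is false → out
[4] lift (1,11): star map gives -2.3305; window check -0.6 ≤ -2.3305 < 0.6 is false → out
[5] lift (12,-12): star map gives 15.6333; window check -0.6 ≤ 15.6333 < 0.6 is false → out
[6] lift (11,-3): star map gives 11.9083; window check -0.6 ≤ 11.9083 < 0.6 is false → out
[7] lift (8,10): star map gives 4.9722; window check -0.6 ≤ 4.9722 < 0.6 is false → out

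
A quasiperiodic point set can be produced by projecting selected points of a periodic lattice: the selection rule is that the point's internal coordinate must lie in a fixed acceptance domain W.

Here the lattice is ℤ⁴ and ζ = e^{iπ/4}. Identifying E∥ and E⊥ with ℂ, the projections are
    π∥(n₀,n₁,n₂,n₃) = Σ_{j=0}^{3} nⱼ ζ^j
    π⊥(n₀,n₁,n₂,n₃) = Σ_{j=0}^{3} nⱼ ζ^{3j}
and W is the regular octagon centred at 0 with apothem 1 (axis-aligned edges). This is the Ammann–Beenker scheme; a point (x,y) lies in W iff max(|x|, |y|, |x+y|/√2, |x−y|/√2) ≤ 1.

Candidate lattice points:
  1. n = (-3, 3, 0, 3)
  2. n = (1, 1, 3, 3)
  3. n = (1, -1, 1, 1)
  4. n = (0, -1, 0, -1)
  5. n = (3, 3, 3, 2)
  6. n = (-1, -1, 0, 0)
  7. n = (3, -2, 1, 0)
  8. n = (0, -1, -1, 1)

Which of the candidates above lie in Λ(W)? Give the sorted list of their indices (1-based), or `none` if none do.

6

π⊥(n) = n₀ + n₁ζ³ + n₂ζ⁶ + n₃ζ⁹ where ζ = e^{iπ/4}.
#1 (-3, 3, 0, 3): internal (-3.0000, 4.2426); octagon support 5.1213 vs apothem 1 → ∉ W
#2 (1, 1, 3, 3): internal (2.4142, -0.1716); octagon support 2.4142 vs apothem 1 → ∉ W
#3 (1, -1, 1, 1): internal (2.4142, -1.0000); octagon support 2.4142 vs apothem 1 → ∉ W
#4 (0, -1, 0, -1): internal (0.0000, -1.4142); octagon support 1.4142 vs apothem 1 → ∉ W
#5 (3, 3, 3, 2): internal (2.2929, 0.5355); octagon support 2.2929 vs apothem 1 → ∉ W
#6 (-1, -1, 0, 0): internal (-0.2929, -0.7071); octagon support 0.7071 vs apothem 1 → ∈ W
#7 (3, -2, 1, 0): internal (4.4142, -2.4142); octagon support 4.8284 vs apothem 1 → ∉ W
#8 (0, -1, -1, 1): internal (1.4142, 1.0000); octagon support 1.7071 vs apothem 1 → ∉ W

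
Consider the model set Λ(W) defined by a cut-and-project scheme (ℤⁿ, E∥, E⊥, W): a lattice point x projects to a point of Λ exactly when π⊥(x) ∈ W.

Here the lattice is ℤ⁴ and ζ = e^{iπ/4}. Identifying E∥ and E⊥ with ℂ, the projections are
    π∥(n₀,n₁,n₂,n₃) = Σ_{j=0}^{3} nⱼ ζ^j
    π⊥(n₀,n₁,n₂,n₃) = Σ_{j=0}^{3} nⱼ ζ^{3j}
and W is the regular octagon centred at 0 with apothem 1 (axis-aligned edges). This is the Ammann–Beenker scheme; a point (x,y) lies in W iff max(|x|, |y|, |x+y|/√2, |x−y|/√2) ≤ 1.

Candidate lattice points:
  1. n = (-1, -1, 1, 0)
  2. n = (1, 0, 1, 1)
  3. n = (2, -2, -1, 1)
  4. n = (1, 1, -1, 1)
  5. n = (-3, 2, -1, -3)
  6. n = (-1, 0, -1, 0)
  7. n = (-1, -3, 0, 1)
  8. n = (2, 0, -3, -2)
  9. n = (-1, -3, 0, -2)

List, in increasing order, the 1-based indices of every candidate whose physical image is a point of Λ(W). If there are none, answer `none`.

π⊥(n) = n₀ + n₁ζ³ + n₂ζ⁶ + n₃ζ⁹ where ζ = e^{iπ/4}.
candidate 1: n = (-1, -1, 1, 0) → π⊥ ≈ (-0.2929, -1.7071); max(|x|,|y|,|x±y|/√2) = 1.7071 > 1 ⇒ ∉ W
candidate 2: n = (1, 0, 1, 1) → π⊥ ≈ (+1.7071, -0.2929); max(|x|,|y|,|x±y|/√2) = 1.7071 > 1 ⇒ ∉ W
candidate 3: n = (2, -2, -1, 1) → π⊥ ≈ (+4.1213, +0.2929); max(|x|,|y|,|x±y|/√2) = 4.1213 > 1 ⇒ ∉ W
candidate 4: n = (1, 1, -1, 1) → π⊥ ≈ (+1.0000, +2.4142); max(|x|,|y|,|x±y|/√2) = 2.4142 > 1 ⇒ ∉ W
candidate 5: n = (-3, 2, -1, -3) → π⊥ ≈ (-6.5355, +0.2929); max(|x|,|y|,|x±y|/√2) = 6.5355 > 1 ⇒ ∉ W
candidate 6: n = (-1, 0, -1, 0) → π⊥ ≈ (-1.0000, +1.0000); max(|x|,|y|,|x±y|/√2) = 1.4142 > 1 ⇒ ∉ W
candidate 7: n = (-1, -3, 0, 1) → π⊥ ≈ (+1.8284, -1.4142); max(|x|,|y|,|x±y|/√2) = 2.2929 > 1 ⇒ ∉ W
candidate 8: n = (2, 0, -3, -2) → π⊥ ≈ (+0.5858, +1.5858); max(|x|,|y|,|x±y|/√2) = 1.5858 > 1 ⇒ ∉ W
candidate 9: n = (-1, -3, 0, -2) → π⊥ ≈ (-0.2929, -3.5355); max(|x|,|y|,|x±y|/√2) = 3.5355 > 1 ⇒ ∉ W

none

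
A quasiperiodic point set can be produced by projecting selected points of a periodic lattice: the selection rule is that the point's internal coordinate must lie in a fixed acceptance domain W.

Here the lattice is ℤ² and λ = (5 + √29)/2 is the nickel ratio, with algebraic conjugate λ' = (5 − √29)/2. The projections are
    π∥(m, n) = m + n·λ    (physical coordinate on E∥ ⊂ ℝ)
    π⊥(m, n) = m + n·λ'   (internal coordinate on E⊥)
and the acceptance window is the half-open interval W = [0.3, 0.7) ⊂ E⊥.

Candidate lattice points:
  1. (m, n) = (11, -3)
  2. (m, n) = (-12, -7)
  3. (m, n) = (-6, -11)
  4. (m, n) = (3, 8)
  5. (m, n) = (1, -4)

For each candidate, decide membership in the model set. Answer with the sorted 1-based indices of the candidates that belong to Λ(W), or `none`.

none

Numerically λ ≈ 5.1926 and λ' = −1/λ ≈ -0.1926.
candidate 1: (m,n)=(11,-3) → π∥ = 11-3·λ ≈ -4.5777, π⊥ = 11-3·λ' ≈ 11.5777 ∉ [0.3, 0.7) ⇒ out
candidate 2: (m,n)=(-12,-7) → π∥ = -12-7·λ ≈ -48.3481, π⊥ = -12-7·λ' ≈ -10.6519 ∉ [0.3, 0.7) ⇒ out
candidate 3: (m,n)=(-6,-11) → π∥ = -6-11·λ ≈ -63.1184, π⊥ = -6-11·λ' ≈ -3.8816 ∉ [0.3, 0.7) ⇒ out
candidate 4: (m,n)=(3,8) → π∥ = 3+8·λ ≈ 44.5407, π⊥ = 3+8·λ' ≈ 1.4593 ∉ [0.3, 0.7) ⇒ out
candidate 5: (m,n)=(1,-4) → π∥ = 1-4·λ ≈ -19.7703, π⊥ = 1-4·λ' ≈ 1.7703 ∉ [0.3, 0.7) ⇒ out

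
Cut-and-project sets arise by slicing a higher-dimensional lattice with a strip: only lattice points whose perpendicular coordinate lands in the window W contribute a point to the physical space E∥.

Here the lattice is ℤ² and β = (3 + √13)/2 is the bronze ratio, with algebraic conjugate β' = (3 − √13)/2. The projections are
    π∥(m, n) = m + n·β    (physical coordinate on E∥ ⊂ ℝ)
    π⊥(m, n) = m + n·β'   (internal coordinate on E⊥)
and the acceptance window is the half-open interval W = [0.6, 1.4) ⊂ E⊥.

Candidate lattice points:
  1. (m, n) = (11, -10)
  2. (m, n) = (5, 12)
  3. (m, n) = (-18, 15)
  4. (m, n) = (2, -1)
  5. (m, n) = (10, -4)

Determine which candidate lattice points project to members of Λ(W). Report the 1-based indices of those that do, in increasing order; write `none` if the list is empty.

β' = (3−√13)/2 ≈ -0.302776.
#1 (11,-10): internal coord 11 + (-10)·β' = +14.027756; +14.027756 ∉ [0.6, 1.4) → out
#2 (5,12): internal coord 5 + (12)·β' = +1.366692; +1.366692 ∈ [0.6, 1.4) → IN Λ
#3 (-18,15): internal coord -18 + (15)·β' = -22.541635; -22.541635 ∉ [0.6, 1.4) → out
#4 (2,-1): internal coord 2 + (-1)·β' = +2.302776; +2.302776 ∉ [0.6, 1.4) → out
#5 (10,-4): internal coord 10 + (-4)·β' = +11.211103; +11.211103 ∉ [0.6, 1.4) → out

2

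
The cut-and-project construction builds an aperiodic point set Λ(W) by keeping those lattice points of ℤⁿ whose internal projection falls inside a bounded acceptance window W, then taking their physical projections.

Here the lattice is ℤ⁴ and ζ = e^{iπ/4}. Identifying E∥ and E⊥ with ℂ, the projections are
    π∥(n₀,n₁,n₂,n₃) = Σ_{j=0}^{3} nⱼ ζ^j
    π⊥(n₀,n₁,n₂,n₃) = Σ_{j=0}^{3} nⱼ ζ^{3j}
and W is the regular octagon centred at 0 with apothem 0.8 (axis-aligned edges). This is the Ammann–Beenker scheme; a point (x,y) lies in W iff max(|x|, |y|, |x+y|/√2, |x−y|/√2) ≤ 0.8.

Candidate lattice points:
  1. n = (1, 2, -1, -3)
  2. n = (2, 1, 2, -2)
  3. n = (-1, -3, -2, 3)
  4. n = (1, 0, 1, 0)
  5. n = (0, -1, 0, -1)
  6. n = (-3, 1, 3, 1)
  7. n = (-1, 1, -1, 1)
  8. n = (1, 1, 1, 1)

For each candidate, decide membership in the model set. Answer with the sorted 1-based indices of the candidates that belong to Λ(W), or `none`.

π⊥(n) = n₀ + n₁ζ³ + n₂ζ⁶ + n₃ζ⁹ where ζ = e^{iπ/4}.
#1 (1, 2, -1, -3): internal (-2.5355, 0.2929); octagon support 2.5355 vs apothem 0.8 → ∉ W
#2 (2, 1, 2, -2): internal (-0.1213, -2.7071); octagon support 2.7071 vs apothem 0.8 → ∉ W
#3 (-1, -3, -2, 3): internal (3.2426, 2.0000); octagon support 3.7071 vs apothem 0.8 → ∉ W
#4 (1, 0, 1, 0): internal (1.0000, -1.0000); octagon support 1.4142 vs apothem 0.8 → ∉ W
#5 (0, -1, 0, -1): internal (0.0000, -1.4142); octagon support 1.4142 vs apothem 0.8 → ∉ W
#6 (-3, 1, 3, 1): internal (-3.0000, -1.5858); octagon support 3.2426 vs apothem 0.8 → ∉ W
#7 (-1, 1, -1, 1): internal (-1.0000, 2.4142); octagon support 2.4142 vs apothem 0.8 → ∉ W
#8 (1, 1, 1, 1): internal (1.0000, 0.4142); octagon support 1.0000 vs apothem 0.8 → ∉ W

none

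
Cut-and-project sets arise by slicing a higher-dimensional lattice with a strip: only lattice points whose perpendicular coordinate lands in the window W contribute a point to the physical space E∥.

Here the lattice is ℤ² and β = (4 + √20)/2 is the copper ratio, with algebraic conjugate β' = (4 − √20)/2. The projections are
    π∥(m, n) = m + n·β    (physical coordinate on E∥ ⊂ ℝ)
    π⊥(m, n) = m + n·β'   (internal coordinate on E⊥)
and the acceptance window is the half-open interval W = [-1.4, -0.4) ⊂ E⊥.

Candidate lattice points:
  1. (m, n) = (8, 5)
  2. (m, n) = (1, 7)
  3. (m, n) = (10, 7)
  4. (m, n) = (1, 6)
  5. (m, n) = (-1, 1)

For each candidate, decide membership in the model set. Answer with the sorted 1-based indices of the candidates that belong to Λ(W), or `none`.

Numerically β ≈ 4.23607 and β' = −1/β ≈ -0.23607.
[1] lift (8,5): star map gives 6.81966; window check -1.4 ≤ 6.81966 < -0.4 is false → out
[2] lift (1,7): star map gives -0.65248; window check -1.4 ≤ -0.65248 < -0.4 is true → IN Λ
[3] lift (10,7): star map gives 8.34752; window check -1.4 ≤ 8.34752 < -0.4 is false → out
[4] lift (1,6): star map gives -0.41641; window check -1.4 ≤ -0.41641 < -0.4 is true → IN Λ
[5] lift (-1,1): star map gives -1.23607; window check -1.4 ≤ -1.23607 < -0.4 is true → IN Λ

2, 4, 5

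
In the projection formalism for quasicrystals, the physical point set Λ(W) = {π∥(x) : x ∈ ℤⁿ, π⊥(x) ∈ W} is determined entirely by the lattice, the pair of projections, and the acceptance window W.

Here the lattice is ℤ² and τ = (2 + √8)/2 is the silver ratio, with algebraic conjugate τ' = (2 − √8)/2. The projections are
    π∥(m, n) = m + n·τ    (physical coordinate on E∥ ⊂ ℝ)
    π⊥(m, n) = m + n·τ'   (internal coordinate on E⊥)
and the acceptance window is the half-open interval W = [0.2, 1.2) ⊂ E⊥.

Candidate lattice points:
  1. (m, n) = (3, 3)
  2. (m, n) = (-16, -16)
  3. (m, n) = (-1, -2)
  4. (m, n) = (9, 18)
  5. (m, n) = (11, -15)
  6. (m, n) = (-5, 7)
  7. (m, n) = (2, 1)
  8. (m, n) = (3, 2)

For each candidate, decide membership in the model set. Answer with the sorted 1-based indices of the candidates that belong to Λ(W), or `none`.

none

τ' = (2−√8)/2 ≈ -0.41421.
[1] lift (3,3): star map gives 1.75736; window check 0.2 ≤ 1.75736 < 1.2 is false → out
[2] lift (-16,-16): star map gives -9.37258; window check 0.2 ≤ -9.37258 < 1.2 is false → out
[3] lift (-1,-2): star map gives -0.17157; window check 0.2 ≤ -0.17157 < 1.2 is false → out
[4] lift (9,18): star map gives 1.54416; window check 0.2 ≤ 1.54416 < 1.2 is false → out
[5] lift (11,-15): star map gives 17.21320; window check 0.2 ≤ 17.21320 < 1.2 is false → out
[6] lift (-5,7): star map gives -7.89949; window check 0.2 ≤ -7.89949 < 1.2 is false → out
[7] lift (2,1): star map gives 1.58579; window check 0.2 ≤ 1.58579 < 1.2 is false → out
[8] lift (3,2): star map gives 2.17157; window check 0.2 ≤ 2.17157 < 1.2 is false → out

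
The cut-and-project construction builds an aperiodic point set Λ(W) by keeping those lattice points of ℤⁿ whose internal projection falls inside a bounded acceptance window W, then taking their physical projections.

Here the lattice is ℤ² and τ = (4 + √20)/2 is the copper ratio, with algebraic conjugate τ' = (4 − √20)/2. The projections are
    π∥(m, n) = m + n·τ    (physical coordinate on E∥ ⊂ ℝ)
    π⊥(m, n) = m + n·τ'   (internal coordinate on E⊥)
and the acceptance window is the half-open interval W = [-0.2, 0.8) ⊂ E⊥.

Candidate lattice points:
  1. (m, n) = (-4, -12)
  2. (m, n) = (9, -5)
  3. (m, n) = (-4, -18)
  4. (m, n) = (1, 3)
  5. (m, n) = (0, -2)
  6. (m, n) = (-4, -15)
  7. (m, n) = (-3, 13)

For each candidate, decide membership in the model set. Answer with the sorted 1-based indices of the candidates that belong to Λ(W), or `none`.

3, 4, 5

Compute τ' = (4−√20)/2 = -0.236068, so π⊥(m,n) = m -0.236068·n.
#1 (-4,-12): internal coord -4 + (-12)·τ' = -1.167184; -1.167184 ∉ [-0.2, 0.8) → out
#2 (9,-5): internal coord 9 + (-5)·τ' = +10.180340; +10.180340 ∉ [-0.2, 0.8) → out
#3 (-4,-18): internal coord -4 + (-18)·τ' = +0.249224; +0.249224 ∈ [-0.2, 0.8) → IN Λ
#4 (1,3): internal coord 1 + (3)·τ' = +0.291796; +0.291796 ∈ [-0.2, 0.8) → IN Λ
#5 (0,-2): internal coord 0 + (-2)·τ' = +0.472136; +0.472136 ∈ [-0.2, 0.8) → IN Λ
#6 (-4,-15): internal coord -4 + (-15)·τ' = -0.458980; -0.458980 ∉ [-0.2, 0.8) → out
#7 (-3,13): internal coord -3 + (13)·τ' = -6.068884; -6.068884 ∉ [-0.2, 0.8) → out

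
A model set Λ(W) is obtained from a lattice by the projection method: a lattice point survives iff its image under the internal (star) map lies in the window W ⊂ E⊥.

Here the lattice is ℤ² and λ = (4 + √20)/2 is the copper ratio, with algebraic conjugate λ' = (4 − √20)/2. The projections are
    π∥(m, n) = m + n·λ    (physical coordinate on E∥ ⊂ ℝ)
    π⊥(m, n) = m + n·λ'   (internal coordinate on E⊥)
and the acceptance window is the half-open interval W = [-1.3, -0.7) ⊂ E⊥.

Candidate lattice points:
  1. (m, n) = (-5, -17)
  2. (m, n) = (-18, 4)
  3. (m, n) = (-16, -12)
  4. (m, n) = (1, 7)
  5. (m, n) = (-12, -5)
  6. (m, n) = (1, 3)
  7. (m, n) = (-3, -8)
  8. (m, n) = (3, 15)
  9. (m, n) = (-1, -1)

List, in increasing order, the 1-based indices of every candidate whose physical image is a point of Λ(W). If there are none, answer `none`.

1, 7, 9

λ' = (4−√20)/2 ≈ -0.2361.
candidate 1: (m,n)=(-5,-17) → π∥ = -5-17·λ ≈ -77.0132, π⊥ = -5-17·λ' ≈ -0.9868 ∈ [-1.3, -0.7) ⇒ IN Λ
candidate 2: (m,n)=(-18,4) → π∥ = -18+4·λ ≈ -1.0557, π⊥ = -18+4·λ' ≈ -18.9443 ∉ [-1.3, -0.7) ⇒ out
candidate 3: (m,n)=(-16,-12) → π∥ = -16-12·λ ≈ -66.8328, π⊥ = -16-12·λ' ≈ -13.1672 ∉ [-1.3, -0.7) ⇒ out
candidate 4: (m,n)=(1,7) → π∥ = 1+7·λ ≈ 30.6525, π⊥ = 1+7·λ' ≈ -0.6525 ∉ [-1.3, -0.7) ⇒ out
candidate 5: (m,n)=(-12,-5) → π∥ = -12-5·λ ≈ -33.1803, π⊥ = -12-5·λ' ≈ -10.8197 ∉ [-1.3, -0.7) ⇒ out
candidate 6: (m,n)=(1,3) → π∥ = 1+3·λ ≈ 13.7082, π⊥ = 1+3·λ' ≈ 0.2918 ∉ [-1.3, -0.7) ⇒ out
candidate 7: (m,n)=(-3,-8) → π∥ = -3-8·λ ≈ -36.8885, π⊥ = -3-8·λ' ≈ -1.1115 ∈ [-1.3, -0.7) ⇒ IN Λ
candidate 8: (m,n)=(3,15) → π∥ = 3+15·λ ≈ 66.5410, π⊥ = 3+15·λ' ≈ -0.5410 ∉ [-1.3, -0.7) ⇒ out
candidate 9: (m,n)=(-1,-1) → π∥ = -1-1·λ ≈ -5.2361, π⊥ = -1-1·λ' ≈ -0.7639 ∈ [-1.3, -0.7) ⇒ IN Λ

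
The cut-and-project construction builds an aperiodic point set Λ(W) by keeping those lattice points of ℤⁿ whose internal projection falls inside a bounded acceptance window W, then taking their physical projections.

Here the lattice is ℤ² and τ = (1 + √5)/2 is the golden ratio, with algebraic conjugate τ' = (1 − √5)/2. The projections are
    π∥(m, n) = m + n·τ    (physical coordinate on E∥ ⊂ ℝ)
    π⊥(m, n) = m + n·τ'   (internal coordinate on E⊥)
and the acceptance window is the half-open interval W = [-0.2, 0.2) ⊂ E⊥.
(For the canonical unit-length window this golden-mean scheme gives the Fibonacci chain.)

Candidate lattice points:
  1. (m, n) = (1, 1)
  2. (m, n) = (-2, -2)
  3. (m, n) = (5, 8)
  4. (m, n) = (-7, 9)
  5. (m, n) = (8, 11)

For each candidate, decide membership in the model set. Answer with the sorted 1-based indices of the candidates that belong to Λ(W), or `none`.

3

Numerically τ ≈ 1.618034 and τ' = −1/τ ≈ -0.618034.
#1 (1,1): internal coord 1 + (1)·τ' = +0.381966; +0.381966 ∉ [-0.2, 0.2) → out
#2 (-2,-2): internal coord -2 + (-2)·τ' = -0.763932; -0.763932 ∉ [-0.2, 0.2) → out
#3 (5,8): internal coord 5 + (8)·τ' = +0.055728; +0.055728 ∈ [-0.2, 0.2) → IN Λ
#4 (-7,9): internal coord -7 + (9)·τ' = -12.562306; -12.562306 ∉ [-0.2, 0.2) → out
#5 (8,11): internal coord 8 + (11)·τ' = +1.201626; +1.201626 ∉ [-0.2, 0.2) → out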